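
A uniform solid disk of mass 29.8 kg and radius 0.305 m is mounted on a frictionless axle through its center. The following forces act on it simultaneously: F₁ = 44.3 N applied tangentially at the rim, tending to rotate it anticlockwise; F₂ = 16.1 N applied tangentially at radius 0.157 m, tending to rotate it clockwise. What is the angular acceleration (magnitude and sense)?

I = ½MR² = (1/2)(29.8)(0.305)² = 1.386 kg·m².
Taking anticlockwise as positive: τ₁ = +(44.3)(0.305) = +13.51 N·m; τ₂ = −(16.1)(0.157) = −2.528 N·m.
Net torque τ = 10.98 N·m.
α = τ/I = 10.98/1.386 = 7.924 rad/s².

α ≈ 7.92 rad/s², anticlockwise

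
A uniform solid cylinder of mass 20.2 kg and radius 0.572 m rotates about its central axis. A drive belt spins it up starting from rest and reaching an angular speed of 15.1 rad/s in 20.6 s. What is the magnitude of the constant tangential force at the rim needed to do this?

I = ½MR² = (1/2)(20.2)(0.572)² = 3.305 kg·m².
α = Δω/Δt = (15.1 − 0)/20.6 = 0.7330 rad/s².
The required torque is τ = Iα = (3.305)(0.7330) = 2.422 N·m.
A tangential force at the rim gives τ = FR, so F = τ/R = 2.422/0.572 = 4.235 N.

F ≈ 4.23 N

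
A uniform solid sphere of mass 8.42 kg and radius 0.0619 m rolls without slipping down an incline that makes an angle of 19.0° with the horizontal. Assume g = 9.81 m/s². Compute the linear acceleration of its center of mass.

Translation along the incline: Mg sinθ − f = Ma.
Rotation about the center: fR = Iα with I = (2/5)MR². No-slip gives a = αR, so f = (I/R²)a = (2/5)M a.
Substituting: Mg sinθ = (1 + 0.4000)Ma, so a = g sinθ/(1 + 0.4000) = (9.81) sin 19.0° / 1.400 = 2.281 m/s².

a ≈ 2.28 m/s²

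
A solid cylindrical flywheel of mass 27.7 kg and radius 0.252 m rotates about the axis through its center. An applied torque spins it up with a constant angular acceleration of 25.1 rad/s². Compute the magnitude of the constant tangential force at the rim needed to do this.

I = ½MR² = (1/2)(27.7)(0.252)² = 0.8795 kg·m².
The required torque is τ = Iα = (0.8795)(25.10) = 22.08 N·m.
A tangential force at the rim gives τ = FR, so F = τ/R = 22.08/0.252 = 87.60 N.

F ≈ 87.6 N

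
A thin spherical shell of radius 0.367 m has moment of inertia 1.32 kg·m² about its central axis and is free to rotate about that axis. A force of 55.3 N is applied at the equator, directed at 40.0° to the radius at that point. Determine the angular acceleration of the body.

Only the tangential component produces torque: τ = F R sinθ = (55.3)(0.367) sin 40.0° = 13.05 N·m.
From τ = Iα: α = 13.05/1.320 = 9.883 rad/s².

α ≈ 9.88 rad/s²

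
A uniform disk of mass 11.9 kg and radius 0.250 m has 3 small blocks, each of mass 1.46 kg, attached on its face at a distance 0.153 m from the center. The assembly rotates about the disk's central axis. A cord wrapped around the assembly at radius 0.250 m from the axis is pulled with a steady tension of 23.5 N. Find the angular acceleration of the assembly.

α ≈ 12.4 rad/s²

I_disk = ½MR² = ½(11.9)(0.250)² = 0.3719 kg·m².
I_blocks = 3·m·r² = 3(1.46)(0.153)² = 0.1025 kg·m².
Total I = 0.4744 kg·m².
τ = F r = (23.5)(0.250) = 5.875 N·m.
α = τ/I = 5.875/0.4744 = 12.38 rad/s².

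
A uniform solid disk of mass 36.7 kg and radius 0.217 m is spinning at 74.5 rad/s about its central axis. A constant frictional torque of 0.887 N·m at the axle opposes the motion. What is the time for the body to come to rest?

I = ½MR² = (1/2)(36.7)(0.217)² = 0.8641 kg·m².
The net torque has magnitude 0.887 N·m, opposing ω.
|α| = τ/I = 0.8870/0.8641 = 1.027 rad/s² (deceleration).
0 = ω₀ − |α|t ⇒ t = ω₀/|α| = 74.5/1.027 = 72.58 s.

t ≈ 72.6 s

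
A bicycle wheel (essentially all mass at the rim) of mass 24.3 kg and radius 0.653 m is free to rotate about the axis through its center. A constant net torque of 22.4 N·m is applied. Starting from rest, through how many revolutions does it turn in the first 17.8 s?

I = MR² = (24.3)(0.653)² = 10.36 kg·m².
α = τ/I = 22.4/10.36 = 2.162 rad/s².
θ = ½αt² = ½(2.162)(17.8)² = 342.5 rad.
Revolutions = θ/(2π) = 54.51.

≈ 54.5 revolutions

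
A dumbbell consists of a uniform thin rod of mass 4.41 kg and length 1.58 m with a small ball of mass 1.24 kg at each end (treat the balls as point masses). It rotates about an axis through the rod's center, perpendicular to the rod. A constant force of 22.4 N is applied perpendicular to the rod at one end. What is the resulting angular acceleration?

α ≈ 7.18 rad/s²

I_rod = (1/12)ML² = (1/12)(4.41)(1.58)² = 0.9174 kg·m².
I_balls = 2·m·(L/2)² = 2(1.24)(0.7900)² = 1.548 kg·m².
Total I = 2.465 kg·m².
τ = F·(L/2) = (22.4)(0.790) = 17.70 N·m.
α = τ/I = 17.70/2.465 = 7.178 rad/s².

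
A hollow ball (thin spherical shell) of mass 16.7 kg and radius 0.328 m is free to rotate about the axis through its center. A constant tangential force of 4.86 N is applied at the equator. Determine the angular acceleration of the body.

I = (2/3)MR² = (2/3)(16.7)(0.328)² = 1.198 kg·m².
τ = F R = (4.86)(0.328) = 1.594 N·m.
Newton's second law for rotation, τ = Iα, gives α = τ/I = 1.594/1.198 = 1.331 rad/s².

α ≈ 1.33 rad/s²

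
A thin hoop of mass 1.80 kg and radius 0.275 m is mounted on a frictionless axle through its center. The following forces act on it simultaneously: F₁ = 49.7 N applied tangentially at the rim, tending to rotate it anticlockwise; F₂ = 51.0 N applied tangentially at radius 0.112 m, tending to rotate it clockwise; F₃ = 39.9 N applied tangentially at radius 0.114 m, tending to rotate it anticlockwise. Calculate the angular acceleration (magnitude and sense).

α ≈ 91.9 rad/s², anticlockwise

I = MR² = (1.80)(0.275)² = 0.1361 kg·m².
Taking anticlockwise as positive: τ₁ = +(49.7)(0.275) = +13.67 N·m; τ₂ = −(51.0)(0.112) = −5.712 N·m; τ₃ = +(39.9)(0.114) = +4.549 N·m.
Net torque τ = 12.50 N·m.
α = τ/I = 12.50/0.1361 = 91.86 rad/s².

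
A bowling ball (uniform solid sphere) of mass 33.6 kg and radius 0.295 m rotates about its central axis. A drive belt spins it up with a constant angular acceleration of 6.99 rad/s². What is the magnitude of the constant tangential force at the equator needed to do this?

F ≈ 27.7 N

I = (2/5)MR² = (2/5)(33.6)(0.295)² = 1.170 kg·m².
The required torque is τ = Iα = (1.170)(6.990) = 8.176 N·m.
A tangential force at the equator gives τ = FR, so F = τ/R = 8.176/0.295 = 27.71 N.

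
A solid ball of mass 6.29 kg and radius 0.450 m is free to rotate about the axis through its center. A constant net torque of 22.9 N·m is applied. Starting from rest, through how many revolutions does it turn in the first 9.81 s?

≈ 344 revolutions

I = (2/5)MR² = (2/5)(6.29)(0.450)² = 0.5095 kg·m².
α = τ/I = 22.9/0.5095 = 44.95 rad/s².
θ = ½αt² = ½(44.95)(9.81)² = 2163 rad.
Revolutions = θ/(2π) = 344.2.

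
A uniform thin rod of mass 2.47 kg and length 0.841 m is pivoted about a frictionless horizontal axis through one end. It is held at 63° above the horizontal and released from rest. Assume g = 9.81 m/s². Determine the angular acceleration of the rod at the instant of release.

α ≈ 7.94 rad/s²

About the pivot, I = (1/3)ML² = (1/3)(2.47)(0.841)² = 0.5823 kg·m².
The weight acts at the center, a distance L/2 = 0.4205 m from the pivot; τ = Mg(L/2) cos 63° = 4.626 N·m.
α = τ/I = 4.626/0.5823 = 7.943 rad/s².
(Equivalently α = (3g/(2L)) cos 63° = 7.943 rad/s².)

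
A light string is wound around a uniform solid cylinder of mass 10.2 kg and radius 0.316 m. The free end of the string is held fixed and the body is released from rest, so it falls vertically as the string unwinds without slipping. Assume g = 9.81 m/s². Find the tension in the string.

Translation: Mg − T = Ma. Rotation about the center: TR = Iα with I = ½MR².
With a = αR: T = (I/R²)a = (1/2)M a, so Mg = (1 + 0.5000)Ma.
a = g/(1 + 0.5000) = 9.81/1.500 = 6.540 m/s².
T = 0.5000·M·a = (0.5000)(10.2)(6.540) = 33.35 N.

T ≈ 33.4 N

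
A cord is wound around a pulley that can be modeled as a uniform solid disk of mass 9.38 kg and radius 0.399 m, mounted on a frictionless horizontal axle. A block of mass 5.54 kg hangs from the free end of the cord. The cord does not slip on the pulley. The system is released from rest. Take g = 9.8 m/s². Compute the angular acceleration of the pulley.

α ≈ 13.3 rad/s²

I = ½MR² = (1/2)(9.38)(0.399)² = 0.7467 kg·m².
Block: mg − T = ma. Pulley: TR = Iα. No-slip: a = αR, so T = (I/R²)a = 4.690·a.
Then mg = (m + 4.690)a, so a = (5.54)(9.8)/(5.54 + 4.690) = 5.307 m/s².
α = a/R = 5.307/0.399 = 13.30 rad/s².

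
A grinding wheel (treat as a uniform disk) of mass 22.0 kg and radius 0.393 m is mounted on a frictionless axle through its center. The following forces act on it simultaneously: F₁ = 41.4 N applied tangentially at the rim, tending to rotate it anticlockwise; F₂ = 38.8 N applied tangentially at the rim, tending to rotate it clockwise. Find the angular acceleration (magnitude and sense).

I = ½MR² = (1/2)(22.0)(0.393)² = 1.699 kg·m².
Taking anticlockwise as positive: τ₁ = +(41.4)(0.393) = +16.27 N·m; τ₂ = −(38.8)(0.393) = −15.25 N·m.
Net torque τ = 1.022 N·m.
α = τ/I = 1.022/1.699 = 0.6014 rad/s².

α ≈ 0.601 rad/s², anticlockwise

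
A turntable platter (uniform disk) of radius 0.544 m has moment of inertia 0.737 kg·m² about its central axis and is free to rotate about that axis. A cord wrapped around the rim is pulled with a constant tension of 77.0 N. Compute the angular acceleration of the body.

α ≈ 56.8 rad/s²

τ = F R = (77.0)(0.544) = 41.89 N·m.
From τ = Iα: α = 41.89/0.7370 = 56.84 rad/s².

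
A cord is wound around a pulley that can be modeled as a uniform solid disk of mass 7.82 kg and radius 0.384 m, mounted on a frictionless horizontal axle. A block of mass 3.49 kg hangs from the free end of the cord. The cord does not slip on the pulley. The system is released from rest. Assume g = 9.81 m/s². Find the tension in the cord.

I = ½MR² = (1/2)(7.82)(0.384)² = 0.5766 kg·m².
Block: mg − T = ma. Pulley: TR = Iα. No-slip: a = αR, so T = (I/R²)a = 3.910·a.
Then mg = (m + 3.910)a, so a = (3.49)(9.81)/(3.49 + 3.910) = 4.627 m/s².
T = 3.910·a = 18.09 N.

T ≈ 18.1 N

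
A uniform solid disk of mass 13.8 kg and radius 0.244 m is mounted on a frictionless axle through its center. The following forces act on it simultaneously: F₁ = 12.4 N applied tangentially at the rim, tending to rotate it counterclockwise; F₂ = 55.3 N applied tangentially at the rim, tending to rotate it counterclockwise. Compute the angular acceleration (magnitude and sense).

I = ½MR² = (1/2)(13.8)(0.244)² = 0.4108 kg·m².
Taking counterclockwise as positive: τ₁ = +(12.4)(0.244) = +3.026 N·m; τ₂ = +(55.3)(0.244) = +13.49 N·m.
Net torque τ = 16.52 N·m.
α = τ/I = 16.52/0.4108 = 40.21 rad/s².

α ≈ 40.2 rad/s², counterclockwise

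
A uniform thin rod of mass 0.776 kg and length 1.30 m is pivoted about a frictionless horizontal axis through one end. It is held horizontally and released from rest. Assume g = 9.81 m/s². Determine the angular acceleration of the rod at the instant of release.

About the pivot, I = (1/3)ML² = (1/3)(0.776)(1.30)² = 0.4371 kg·m².
The weight acts at the center, a distance L/2 = 0.6500 m from the pivot; τ = Mg(L/2) = 4.948 N·m.
α = τ/I = 4.948/0.4371 = 11.32 rad/s².

α ≈ 11.3 rad/s²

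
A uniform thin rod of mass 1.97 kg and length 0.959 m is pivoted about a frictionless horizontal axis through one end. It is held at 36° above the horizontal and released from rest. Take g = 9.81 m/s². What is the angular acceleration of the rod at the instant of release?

About the pivot, I = (1/3)ML² = (1/3)(1.97)(0.959)² = 0.6039 kg·m².
The weight acts at the center, a distance L/2 = 0.4795 m from the pivot; τ = Mg(L/2) cos 36° = 7.497 N·m.
α = τ/I = 7.497/0.6039 = 12.41 rad/s².

α ≈ 12.4 rad/s²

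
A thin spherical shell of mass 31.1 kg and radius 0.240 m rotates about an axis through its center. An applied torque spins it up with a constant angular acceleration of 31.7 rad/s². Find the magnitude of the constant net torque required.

I = (2/3)MR² = (2/3)(31.1)(0.240)² = 1.194 kg·m².
τ = Iα = (1.194)(31.70) = 37.86 N·m.

τ ≈ 37.9 N·m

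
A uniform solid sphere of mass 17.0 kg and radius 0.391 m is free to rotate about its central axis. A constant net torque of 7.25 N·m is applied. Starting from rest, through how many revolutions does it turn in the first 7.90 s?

I = (2/5)MR² = (2/5)(17.0)(0.391)² = 1.040 kg·m².
α = τ/I = 7.25/1.040 = 6.974 rad/s².
θ = ½αt² = ½(6.974)(7.90)² = 217.6 rad.
Revolutions = θ/(2π) = 34.64.

≈ 34.6 revolutions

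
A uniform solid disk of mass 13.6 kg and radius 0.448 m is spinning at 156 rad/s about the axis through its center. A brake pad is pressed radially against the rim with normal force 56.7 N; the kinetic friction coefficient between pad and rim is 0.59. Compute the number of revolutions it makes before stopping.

I = ½MR² = (1/2)(13.6)(0.448)² = 1.365 kg·m².
Friction force f = μN = (0.59)(56.7) = 33.45 N at the rim; torque magnitude τ = fR = 14.99 N·m, opposing ω.
|α| = τ/I = 14.99/1.365 = 10.98 rad/s² (deceleration).
ω² = ω₀² − 2|α|θ with ω = 0 ⇒ θ = ω₀²/(2|α|) = 1108 rad = 176.4 rev.

≈ 176 revolutions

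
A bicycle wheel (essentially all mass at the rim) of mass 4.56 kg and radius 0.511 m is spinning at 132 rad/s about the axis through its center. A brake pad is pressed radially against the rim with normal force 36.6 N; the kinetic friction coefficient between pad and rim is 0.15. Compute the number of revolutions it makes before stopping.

≈ 589 revolutions

I = MR² = (4.56)(0.511)² = 1.191 kg·m².
Friction force f = μN = (0.15)(36.6) = 5.490 N at the rim; torque magnitude τ = fR = 2.805 N·m, opposing ω.
|α| = τ/I = 2.805/1.191 = 2.356 rad/s² (deceleration).
ω² = ω₀² − 2|α|θ with ω = 0 ⇒ θ = ω₀²/(2|α|) = 3698 rad = 588.5 rev.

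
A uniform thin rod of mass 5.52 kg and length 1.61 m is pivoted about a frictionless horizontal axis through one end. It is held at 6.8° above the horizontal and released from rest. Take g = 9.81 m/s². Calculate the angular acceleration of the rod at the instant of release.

About the pivot, I = (1/3)ML² = (1/3)(5.52)(1.61)² = 4.769 kg·m².
The weight acts at the center, a distance L/2 = 0.8050 m from the pivot; τ = Mg(L/2) cos 6.8° = 43.29 N·m.
α = τ/I = 43.29/4.769 = 9.075 rad/s².

α ≈ 9.08 rad/s²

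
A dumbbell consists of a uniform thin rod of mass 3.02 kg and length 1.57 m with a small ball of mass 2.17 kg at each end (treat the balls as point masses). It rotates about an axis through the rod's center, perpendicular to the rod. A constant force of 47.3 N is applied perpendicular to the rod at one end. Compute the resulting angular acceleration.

I_rod = (1/12)ML² = (1/12)(3.02)(1.57)² = 0.6203 kg·m².
I_balls = 2·m·(L/2)² = 2(2.17)(0.7850)² = 2.674 kg·m².
Total I = 3.295 kg·m².
τ = F·(L/2) = (47.3)(0.785) = 37.13 N·m.
α = τ/I = 37.13/3.295 = 11.27 rad/s².

α ≈ 11.3 rad/s²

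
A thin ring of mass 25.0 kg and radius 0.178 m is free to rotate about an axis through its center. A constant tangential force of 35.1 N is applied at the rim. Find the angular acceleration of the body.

I = MR² = (25.0)(0.178)² = 0.7921 kg·m².
τ = F R = (35.1)(0.178) = 6.248 N·m.
From τ = Iα: α = 6.248/0.7921 = 7.888 rad/s².

α ≈ 7.89 rad/s²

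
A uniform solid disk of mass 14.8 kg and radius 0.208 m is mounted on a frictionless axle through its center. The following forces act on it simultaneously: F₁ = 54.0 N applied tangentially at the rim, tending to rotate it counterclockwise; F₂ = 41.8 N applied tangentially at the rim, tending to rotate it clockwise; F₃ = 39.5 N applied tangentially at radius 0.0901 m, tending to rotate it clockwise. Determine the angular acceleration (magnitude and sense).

α ≈ 3.19 rad/s², clockwise

I = ½MR² = (1/2)(14.8)(0.208)² = 0.3202 kg·m².
Taking counterclockwise as positive: τ₁ = +(54.0)(0.208) = +11.23 N·m; τ₂ = −(41.8)(0.208) = −8.694 N·m; τ₃ = −(39.5)(0.0901) = −3.559 N·m.
Net torque τ = -1.021 N·m.
α = τ/I = -1.021/0.3202 = -3.190 rad/s².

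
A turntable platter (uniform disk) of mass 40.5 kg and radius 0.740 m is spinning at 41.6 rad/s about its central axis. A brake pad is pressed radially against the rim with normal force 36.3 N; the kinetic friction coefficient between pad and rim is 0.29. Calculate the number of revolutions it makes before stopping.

≈ 196 revolutions

I = ½MR² = (1/2)(40.5)(0.740)² = 11.09 kg·m².
Friction force f = μN = (0.29)(36.3) = 10.53 N at the rim; torque magnitude τ = fR = 7.790 N·m, opposing ω.
|α| = τ/I = 7.790/11.09 = 0.7025 rad/s² (deceleration).
ω² = ω₀² − 2|α|θ with ω = 0 ⇒ θ = ω₀²/(2|α|) = 1232 rad = 196.0 rev.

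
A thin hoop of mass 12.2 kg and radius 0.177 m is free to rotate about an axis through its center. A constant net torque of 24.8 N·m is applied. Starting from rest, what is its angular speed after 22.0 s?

I = MR² = (12.2)(0.177)² = 0.3822 kg·m².
α = τ/I = 24.8/0.3822 = 64.89 rad/s².
ω = ω₀ + αt = 0 + (64.89)(22.0) = 1427 rad/s.

ω ≈ 1430 rad/s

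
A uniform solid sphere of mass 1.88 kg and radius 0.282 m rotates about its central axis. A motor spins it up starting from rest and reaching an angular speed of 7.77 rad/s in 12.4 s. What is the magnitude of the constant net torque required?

I = (2/5)MR² = (2/5)(1.88)(0.282)² = 0.05980 kg·m².
α = Δω/Δt = (7.77 − 0)/12.4 = 0.6266 rad/s².
τ = Iα = (0.05980)(0.6266) = 0.03747 N·m.

τ ≈ 0.0375 N·m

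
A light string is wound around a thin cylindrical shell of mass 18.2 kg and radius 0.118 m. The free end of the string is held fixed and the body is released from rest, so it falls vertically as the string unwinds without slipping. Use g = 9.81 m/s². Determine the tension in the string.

T ≈ 89.3 N

Translation: Mg − T = Ma. Rotation about the center: TR = Iα with I = MR².
With a = αR: T = (I/R²)a = M a, so Mg = (1 + 1.000)Ma.
a = g/(1 + 1.000) = 9.81/2.000 = 4.905 m/s².
T = 1.000·M·a = (1.000)(18.2)(4.905) = 89.27 N.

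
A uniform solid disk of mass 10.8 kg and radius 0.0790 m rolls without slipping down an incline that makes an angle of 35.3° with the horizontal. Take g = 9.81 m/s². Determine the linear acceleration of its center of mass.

Translation along the incline: Mg sinθ − f = Ma.
Rotation about the center: fR = Iα with I = ½MR². No-slip gives a = αR, so f = (I/R²)a = (1/2)M a.
Substituting: Mg sinθ = (1 + 0.5000)Ma, so a = g sinθ/(1 + 0.5000) = (9.81) sin 35.3° / 1.500 = 3.779 m/s².

a ≈ 3.78 m/s²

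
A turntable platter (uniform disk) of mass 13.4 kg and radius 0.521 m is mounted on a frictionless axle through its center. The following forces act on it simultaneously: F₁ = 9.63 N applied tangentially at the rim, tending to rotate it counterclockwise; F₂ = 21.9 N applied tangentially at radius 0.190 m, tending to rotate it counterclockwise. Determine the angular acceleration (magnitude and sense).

α ≈ 5.05 rad/s², counterclockwise

I = ½MR² = (1/2)(13.4)(0.521)² = 1.819 kg·m².
Taking counterclockwise as positive: τ₁ = +(9.63)(0.521) = +5.017 N·m; τ₂ = +(21.9)(0.190) = +4.161 N·m.
Net torque τ = 9.178 N·m.
α = τ/I = 9.178/1.819 = 5.047 rad/s².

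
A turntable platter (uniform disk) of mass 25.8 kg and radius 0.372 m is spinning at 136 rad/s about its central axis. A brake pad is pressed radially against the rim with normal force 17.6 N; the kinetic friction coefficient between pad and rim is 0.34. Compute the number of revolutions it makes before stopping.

≈ 1180 revolutions

I = ½MR² = (1/2)(25.8)(0.372)² = 1.785 kg·m².
Friction force f = μN = (0.34)(17.6) = 5.984 N at the rim; torque magnitude τ = fR = 2.226 N·m, opposing ω.
|α| = τ/I = 2.226/1.785 = 1.247 rad/s² (deceleration).
ω² = ω₀² − 2|α|θ with ω = 0 ⇒ θ = ω₀²/(2|α|) = 7416 rad = 1180 rev.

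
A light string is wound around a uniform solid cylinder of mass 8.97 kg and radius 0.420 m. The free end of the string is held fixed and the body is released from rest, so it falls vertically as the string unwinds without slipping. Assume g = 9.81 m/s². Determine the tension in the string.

Translation: Mg − T = Ma. Rotation about the center: TR = Iα with I = ½MR².
With a = αR: T = (I/R²)a = (1/2)M a, so Mg = (1 + 0.5000)Ma.
a = g/(1 + 0.5000) = 9.81/1.500 = 6.540 m/s².
T = 0.5000·M·a = (0.5000)(8.97)(6.540) = 29.33 N.

T ≈ 29.3 N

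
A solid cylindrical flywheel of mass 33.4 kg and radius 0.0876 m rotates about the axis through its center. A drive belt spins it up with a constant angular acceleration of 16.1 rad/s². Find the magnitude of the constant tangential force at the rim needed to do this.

I = ½MR² = (1/2)(33.4)(0.0876)² = 0.1282 kg·m².
The required torque is τ = Iα = (0.1282)(16.10) = 2.063 N·m.
A tangential force at the rim gives τ = FR, so F = τ/R = 2.063/0.0876 = 23.55 N.

F ≈ 23.6 N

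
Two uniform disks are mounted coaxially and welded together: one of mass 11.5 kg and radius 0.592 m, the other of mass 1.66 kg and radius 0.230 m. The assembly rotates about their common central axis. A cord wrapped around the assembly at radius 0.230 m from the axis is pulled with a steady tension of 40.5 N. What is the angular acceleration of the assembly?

I = ½M₁R₁² + ½M₂R₂² = ½(11.5)(0.592)² + ½(1.66)(0.230)² = 2.059 kg·m².
τ = F r = (40.5)(0.230) = 9.315 N·m.
α = τ/I = 9.315/2.059 = 4.524 rad/s².

α ≈ 4.52 rad/s²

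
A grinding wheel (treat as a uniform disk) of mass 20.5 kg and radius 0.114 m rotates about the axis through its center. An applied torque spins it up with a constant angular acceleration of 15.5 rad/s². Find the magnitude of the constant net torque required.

τ ≈ 2.06 N·m

I = ½MR² = (1/2)(20.5)(0.114)² = 0.1332 kg·m².
τ = Iα = (0.1332)(15.50) = 2.065 N·m.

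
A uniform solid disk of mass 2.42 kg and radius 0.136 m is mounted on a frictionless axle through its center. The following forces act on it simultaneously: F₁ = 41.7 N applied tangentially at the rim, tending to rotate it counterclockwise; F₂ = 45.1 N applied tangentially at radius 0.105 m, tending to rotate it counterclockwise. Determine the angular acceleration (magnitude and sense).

α ≈ 465 rad/s², counterclockwise

I = ½MR² = (1/2)(2.42)(0.136)² = 0.02238 kg·m².
Taking counterclockwise as positive: τ₁ = +(41.7)(0.136) = +5.671 N·m; τ₂ = +(45.1)(0.105) = +4.736 N·m.
Net torque τ = 10.41 N·m.
α = τ/I = 10.41/0.02238 = 465.0 rad/s².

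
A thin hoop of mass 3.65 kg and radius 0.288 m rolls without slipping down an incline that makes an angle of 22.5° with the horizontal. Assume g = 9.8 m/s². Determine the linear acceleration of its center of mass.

Translation along the incline: Mg sinθ − f = Ma.
Rotation about the center: fR = Iα with I = MR². No-slip gives a = αR, so f = (I/R²)a = M a.
Substituting: Mg sinθ = (1 + 1.000)Ma, so a = g sinθ/(1 + 1.000) = (9.8) sin 22.5° / 2.000 = 1.875 m/s².

a ≈ 1.88 m/s²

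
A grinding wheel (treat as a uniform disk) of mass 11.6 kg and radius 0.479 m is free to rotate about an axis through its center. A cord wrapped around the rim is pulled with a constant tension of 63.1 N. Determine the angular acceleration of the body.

I = ½MR² = (1/2)(11.6)(0.479)² = 1.331 kg·m².
τ = F R = (63.1)(0.479) = 30.22 N·m.
Newton's second law for rotation, τ = Iα, gives α = τ/I = 30.22/1.331 = 22.71 rad/s².

α ≈ 22.7 rad/s²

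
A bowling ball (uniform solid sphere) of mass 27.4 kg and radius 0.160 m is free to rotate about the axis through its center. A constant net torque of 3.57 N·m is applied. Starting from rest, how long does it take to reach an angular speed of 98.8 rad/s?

t ≈ 7.76 s

I = (2/5)MR² = (2/5)(27.4)(0.160)² = 0.2806 kg·m².
α = τ/I = 3.57/0.2806 = 12.72 rad/s².
ω = αt ⇒ t = ω/α = 98.8/12.72 = 7.765 s.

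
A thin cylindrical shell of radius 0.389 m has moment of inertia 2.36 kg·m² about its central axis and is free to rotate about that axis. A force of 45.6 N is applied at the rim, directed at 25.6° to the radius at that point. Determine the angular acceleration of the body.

α ≈ 3.25 rad/s²

Only the tangential component produces torque: τ = F R sinθ = (45.6)(0.389) sin 25.6° = 7.665 N·m.
From τ = Iα: α = 7.665/2.360 = 3.248 rad/s².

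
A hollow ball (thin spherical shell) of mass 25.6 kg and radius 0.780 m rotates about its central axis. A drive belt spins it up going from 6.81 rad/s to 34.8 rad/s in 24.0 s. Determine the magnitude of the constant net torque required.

I = (2/3)MR² = (2/3)(25.6)(0.780)² = 10.38 kg·m².
α = Δω/Δt = (34.8 − 6.81)/24.0 = 1.166 rad/s².
τ = Iα = (10.38)(1.166) = 12.11 N·m.

τ ≈ 12.1 N·m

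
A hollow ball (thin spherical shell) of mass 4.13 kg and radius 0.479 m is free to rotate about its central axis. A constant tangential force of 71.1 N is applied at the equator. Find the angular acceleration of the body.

α ≈ 53.9 rad/s²

I = (2/3)MR² = (2/3)(4.13)(0.479)² = 0.6317 kg·m².
τ = F R = (71.1)(0.479) = 34.06 N·m.
From τ = Iα: α = 34.06/0.6317 = 53.91 rad/s².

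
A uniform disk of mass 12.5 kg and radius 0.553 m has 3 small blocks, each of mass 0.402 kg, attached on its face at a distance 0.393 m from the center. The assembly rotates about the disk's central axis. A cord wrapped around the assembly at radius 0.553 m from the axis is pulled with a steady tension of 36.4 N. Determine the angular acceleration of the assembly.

α ≈ 9.60 rad/s²

I_disk = ½MR² = ½(12.5)(0.553)² = 1.911 kg·m².
I_blocks = 3·m·r² = 3(0.402)(0.393)² = 0.1863 kg·m².
Total I = 2.098 kg·m².
τ = F r = (36.4)(0.553) = 20.13 N·m.
α = τ/I = 20.13/2.098 = 9.596 rad/s².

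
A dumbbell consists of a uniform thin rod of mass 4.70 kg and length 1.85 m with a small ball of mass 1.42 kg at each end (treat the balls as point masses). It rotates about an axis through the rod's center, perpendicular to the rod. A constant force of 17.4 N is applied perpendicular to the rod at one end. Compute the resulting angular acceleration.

I_rod = (1/12)ML² = (1/12)(4.70)(1.85)² = 1.340 kg·m².
I_balls = 2·m·(L/2)² = 2(1.42)(0.9250)² = 2.430 kg·m².
Total I = 3.770 kg·m².
τ = F·(L/2) = (17.4)(0.925) = 16.09 N·m.
α = τ/I = 16.09/3.770 = 4.269 rad/s².

α ≈ 4.27 rad/s²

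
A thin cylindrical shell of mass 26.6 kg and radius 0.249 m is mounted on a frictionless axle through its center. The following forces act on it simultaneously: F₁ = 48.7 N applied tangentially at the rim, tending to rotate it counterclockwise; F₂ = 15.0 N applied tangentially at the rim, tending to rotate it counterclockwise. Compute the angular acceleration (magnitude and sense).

I = MR² = (26.6)(0.249)² = 1.649 kg·m².
Taking counterclockwise as positive: τ₁ = +(48.7)(0.249) = +12.13 N·m; τ₂ = +(15.0)(0.249) = +3.735 N·m.
Net torque τ = 15.86 N·m.
α = τ/I = 15.86/1.649 = 9.617 rad/s².

α ≈ 9.62 rad/s², counterclockwise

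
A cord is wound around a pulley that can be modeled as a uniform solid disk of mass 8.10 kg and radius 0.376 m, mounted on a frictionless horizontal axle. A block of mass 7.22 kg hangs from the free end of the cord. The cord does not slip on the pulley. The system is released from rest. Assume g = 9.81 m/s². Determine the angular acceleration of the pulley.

I = ½MR² = (1/2)(8.10)(0.376)² = 0.5726 kg·m².
Block: mg − T = ma. Pulley: TR = Iα. No-slip: a = αR, so T = (I/R²)a = 4.050·a.
Then mg = (m + 4.050)a, so a = (7.22)(9.81)/(7.22 + 4.050) = 6.285 m/s².
α = a/R = 6.285/0.376 = 16.71 rad/s².

α ≈ 16.7 rad/s²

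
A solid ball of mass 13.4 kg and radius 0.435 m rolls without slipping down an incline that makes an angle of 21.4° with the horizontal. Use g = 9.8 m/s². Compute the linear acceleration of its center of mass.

a ≈ 2.55 m/s²

Translation along the incline: Mg sinθ − f = Ma.
Rotation about the center: fR = Iα with I = (2/5)MR². No-slip gives a = αR, so f = (I/R²)a = (2/5)M a.
Substituting: Mg sinθ = (1 + 0.4000)Ma, so a = g sinθ/(1 + 0.4000) = (9.8) sin 21.4° / 1.400 = 2.554 m/s².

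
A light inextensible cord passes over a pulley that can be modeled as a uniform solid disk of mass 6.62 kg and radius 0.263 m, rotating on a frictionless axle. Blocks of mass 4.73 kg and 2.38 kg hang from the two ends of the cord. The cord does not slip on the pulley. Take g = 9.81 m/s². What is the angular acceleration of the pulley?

α ≈ 8.41 rad/s²

I = ½MR² = (1/2)(6.62)(0.263)² = 0.2289 kg·m².
Heavier block: m₁g − T₁ = m₁a. Lighter block: T₂ − m₂g = m₂a.
Pulley: (T₁ − T₂)R = Iα = I(a/R), so T₁ − T₂ = (I/R²)a = (1/2)M_p a = 3.310·a.
Adding the three: (m₁ − m₂)g = (m₁ + m₂ + 3.310)a, so a = (4.73 − 2.38)(9.81)/(4.73 + 2.38 + 3.310) = 2.212 m/s².
α = a/R = 2.212/0.263 = 8.412 rad/s².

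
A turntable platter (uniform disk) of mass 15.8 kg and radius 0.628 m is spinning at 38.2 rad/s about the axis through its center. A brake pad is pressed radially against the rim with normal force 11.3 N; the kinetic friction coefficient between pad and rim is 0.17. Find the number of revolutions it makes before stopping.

≈ 300 revolutions

I = ½MR² = (1/2)(15.8)(0.628)² = 3.116 kg·m².
Friction force f = μN = (0.17)(11.3) = 1.921 N at the rim; torque magnitude τ = fR = 1.206 N·m, opposing ω.
|α| = τ/I = 1.206/3.116 = 0.3872 rad/s² (deceleration).
ω² = ω₀² − 2|α|θ with ω = 0 ⇒ θ = ω₀²/(2|α|) = 1884 rad = 299.9 rev.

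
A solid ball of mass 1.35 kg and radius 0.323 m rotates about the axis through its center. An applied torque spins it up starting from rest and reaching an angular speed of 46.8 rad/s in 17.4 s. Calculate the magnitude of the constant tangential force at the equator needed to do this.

F ≈ 0.469 N

I = (2/5)MR² = (2/5)(1.35)(0.323)² = 0.05634 kg·m².
α = Δω/Δt = (46.8 − 0)/17.4 = 2.690 rad/s².
The required torque is τ = Iα = (0.05634)(2.690) = 0.1515 N·m.
A tangential force at the equator gives τ = FR, so F = τ/R = 0.1515/0.323 = 0.4691 N.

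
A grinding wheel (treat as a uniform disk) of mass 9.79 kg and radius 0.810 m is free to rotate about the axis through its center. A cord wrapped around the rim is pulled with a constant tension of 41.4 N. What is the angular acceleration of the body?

I = ½MR² = (1/2)(9.79)(0.810)² = 3.212 kg·m².
τ = F R = (41.4)(0.810) = 33.53 N·m.
Newton's second law for rotation, τ = Iα, gives α = τ/I = 33.53/3.212 = 10.44 rad/s².

α ≈ 10.4 rad/s²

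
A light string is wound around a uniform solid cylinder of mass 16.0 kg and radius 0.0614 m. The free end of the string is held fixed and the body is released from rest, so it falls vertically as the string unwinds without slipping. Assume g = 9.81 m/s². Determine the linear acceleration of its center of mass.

Translation: Mg − T = Ma. Rotation about the center: TR = Iα with I = ½MR².
With a = αR: T = (I/R²)a = (1/2)M a, so Mg = (1 + 0.5000)Ma.
a = g/(1 + 0.5000) = 9.81/1.500 = 6.540 m/s².

a ≈ 6.54 m/s²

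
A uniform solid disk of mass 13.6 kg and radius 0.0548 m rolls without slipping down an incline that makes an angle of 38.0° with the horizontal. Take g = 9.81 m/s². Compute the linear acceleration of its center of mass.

a ≈ 4.03 m/s²

Translation along the incline: Mg sinθ − f = Ma.
Rotation about the center: fR = Iα with I = ½MR². No-slip gives a = αR, so f = (I/R²)a = (1/2)M a.
Substituting: Mg sinθ = (1 + 0.5000)Ma, so a = g sinθ/(1 + 0.5000) = (9.81) sin 38.0° / 1.500 = 4.026 m/s².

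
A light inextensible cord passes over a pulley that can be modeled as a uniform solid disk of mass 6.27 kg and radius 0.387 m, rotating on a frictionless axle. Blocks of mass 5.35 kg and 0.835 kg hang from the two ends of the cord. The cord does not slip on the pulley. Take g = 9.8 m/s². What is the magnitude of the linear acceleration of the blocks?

a ≈ 4.75 m/s²

I = ½MR² = (1/2)(6.27)(0.387)² = 0.4695 kg·m².
Heavier block: m₁g − T₁ = m₁a. Lighter block: T₂ − m₂g = m₂a.
Pulley: (T₁ − T₂)R = Iα = I(a/R), so T₁ − T₂ = (I/R²)a = (1/2)M_p a = 3.135·a.
Adding the three: (m₁ − m₂)g = (m₁ + m₂ + 3.135)a, so a = (5.35 − 0.835)(9.8)/(5.35 + 0.835 + 3.135) = 4.748 m/s².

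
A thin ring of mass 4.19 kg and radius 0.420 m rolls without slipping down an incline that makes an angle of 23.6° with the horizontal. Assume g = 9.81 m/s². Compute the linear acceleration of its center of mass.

Translation along the incline: Mg sinθ − f = Ma.
Rotation about the center: fR = Iα with I = MR². No-slip gives a = αR, so f = (I/R²)a = M a.
Substituting: Mg sinθ = (1 + 1.000)Ma, so a = g sinθ/(1 + 1.000) = (9.81) sin 23.6° / 2.000 = 1.964 m/s².

a ≈ 1.96 m/s²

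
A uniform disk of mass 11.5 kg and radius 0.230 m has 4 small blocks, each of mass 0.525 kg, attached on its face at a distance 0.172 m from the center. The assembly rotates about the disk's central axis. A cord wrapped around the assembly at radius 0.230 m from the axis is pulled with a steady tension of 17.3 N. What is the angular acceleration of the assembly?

α ≈ 10.9 rad/s²

I_disk = ½MR² = ½(11.5)(0.230)² = 0.3042 kg·m².
I_blocks = 4·m·r² = 4(0.525)(0.172)² = 0.06213 kg·m².
Total I = 0.3663 kg·m².
τ = F r = (17.3)(0.230) = 3.979 N·m.
α = τ/I = 3.979/0.3663 = 10.86 rad/s².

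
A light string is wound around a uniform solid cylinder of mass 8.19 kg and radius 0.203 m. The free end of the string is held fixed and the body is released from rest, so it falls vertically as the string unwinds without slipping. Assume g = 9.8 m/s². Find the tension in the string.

Translation: Mg − T = Ma. Rotation about the center: TR = Iα with I = ½MR².
With a = αR: T = (I/R²)a = (1/2)M a, so Mg = (1 + 0.5000)Ma.
a = g/(1 + 0.5000) = 9.8/1.500 = 6.533 m/s².
T = 0.5000·M·a = (0.5000)(8.19)(6.533) = 26.75 N.

T ≈ 26.8 N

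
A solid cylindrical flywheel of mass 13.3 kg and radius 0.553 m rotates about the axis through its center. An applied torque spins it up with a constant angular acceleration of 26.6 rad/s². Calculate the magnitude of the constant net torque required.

τ ≈ 54.1 N·m

I = ½MR² = (1/2)(13.3)(0.553)² = 2.034 kg·m².
τ = Iα = (2.034)(26.60) = 54.09 N·m.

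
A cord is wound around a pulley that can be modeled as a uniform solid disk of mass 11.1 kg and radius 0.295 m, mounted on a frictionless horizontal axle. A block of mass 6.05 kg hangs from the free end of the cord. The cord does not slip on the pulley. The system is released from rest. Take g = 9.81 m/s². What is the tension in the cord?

I = ½MR² = (1/2)(11.1)(0.295)² = 0.4830 kg·m².
Block: mg − T = ma. Pulley: TR = Iα. No-slip: a = αR, so T = (I/R²)a = 5.550·a.
Then mg = (m + 5.550)a, so a = (6.05)(9.81)/(6.05 + 5.550) = 5.116 m/s².
T = 5.550·a = 28.40 N.

T ≈ 28.4 N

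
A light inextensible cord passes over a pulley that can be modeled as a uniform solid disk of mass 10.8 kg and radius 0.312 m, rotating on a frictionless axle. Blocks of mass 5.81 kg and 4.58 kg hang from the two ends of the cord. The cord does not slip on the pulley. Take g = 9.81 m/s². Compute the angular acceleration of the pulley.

I = ½MR² = (1/2)(10.8)(0.312)² = 0.5257 kg·m².
Heavier block: m₁g − T₁ = m₁a. Lighter block: T₂ − m₂g = m₂a.
Pulley: (T₁ − T₂)R = Iα = I(a/R), so T₁ − T₂ = (I/R²)a = (1/2)M_p a = 5.400·a.
Adding the three: (m₁ − m₂)g = (m₁ + m₂ + 5.400)a, so a = (5.81 − 4.58)(9.81)/(5.81 + 4.58 + 5.400) = 0.7642 m/s².
α = a/R = 0.7642/0.312 = 2.449 rad/s².

α ≈ 2.45 rad/s²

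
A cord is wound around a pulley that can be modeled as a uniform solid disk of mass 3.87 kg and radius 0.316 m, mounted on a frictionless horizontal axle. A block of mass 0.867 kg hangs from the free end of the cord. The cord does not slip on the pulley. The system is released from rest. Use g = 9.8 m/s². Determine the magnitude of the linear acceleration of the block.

a ≈ 3.03 m/s²

I = ½MR² = (1/2)(3.87)(0.316)² = 0.1932 kg·m².
Block: mg − T = ma. Pulley: TR = Iα. No-slip: a = αR, so T = (I/R²)a = 1.935·a.
Then mg = (m + 1.935)a, so a = (0.867)(9.8)/(0.867 + 1.935) = 3.032 m/s².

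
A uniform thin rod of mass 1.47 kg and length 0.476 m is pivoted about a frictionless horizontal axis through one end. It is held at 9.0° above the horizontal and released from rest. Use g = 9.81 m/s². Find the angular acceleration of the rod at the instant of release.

α ≈ 30.5 rad/s²

About the pivot, I = (1/3)ML² = (1/3)(1.47)(0.476)² = 0.1110 kg·m².
The weight acts at the center, a distance L/2 = 0.2380 m from the pivot; τ = Mg(L/2) cos 9.0° = 3.390 N·m.
α = τ/I = 3.390/0.1110 = 30.53 rad/s².
(Equivalently α = (3g/(2L)) cos 9.0° = 30.53 rad/s².)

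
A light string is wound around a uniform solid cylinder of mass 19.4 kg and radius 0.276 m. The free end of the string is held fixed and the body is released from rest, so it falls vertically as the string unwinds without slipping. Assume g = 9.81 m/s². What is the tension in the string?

T ≈ 63.4 N

Translation: Mg − T = Ma. Rotation about the center: TR = Iα with I = ½MR².
With a = αR: T = (I/R²)a = (1/2)M a, so Mg = (1 + 0.5000)Ma.
a = g/(1 + 0.5000) = 9.81/1.500 = 6.540 m/s².
T = 0.5000·M·a = (0.5000)(19.4)(6.540) = 63.44 N.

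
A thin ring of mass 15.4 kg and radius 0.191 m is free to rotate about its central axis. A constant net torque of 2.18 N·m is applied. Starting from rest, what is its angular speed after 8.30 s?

I = MR² = (15.4)(0.191)² = 0.5618 kg·m².
α = τ/I = 2.18/0.5618 = 3.880 rad/s².
ω = ω₀ + αt = 0 + (3.880)(8.30) = 32.21 rad/s.

ω ≈ 32.2 rad/s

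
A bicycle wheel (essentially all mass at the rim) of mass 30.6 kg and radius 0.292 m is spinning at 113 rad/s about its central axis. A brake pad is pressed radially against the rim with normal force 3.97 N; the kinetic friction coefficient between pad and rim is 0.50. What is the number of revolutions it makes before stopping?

≈ 4570 revolutions

I = MR² = (30.6)(0.292)² = 2.609 kg·m².
Friction force f = μN = (0.50)(3.97) = 1.985 N at the rim; torque magnitude τ = fR = 0.5796 N·m, opposing ω.
|α| = τ/I = 0.5796/2.609 = 0.2222 rad/s² (deceleration).
ω² = ω₀² − 2|α|θ with ω = 0 ⇒ θ = ω₀²/(2|α|) = 28740 rad = 4574 rev.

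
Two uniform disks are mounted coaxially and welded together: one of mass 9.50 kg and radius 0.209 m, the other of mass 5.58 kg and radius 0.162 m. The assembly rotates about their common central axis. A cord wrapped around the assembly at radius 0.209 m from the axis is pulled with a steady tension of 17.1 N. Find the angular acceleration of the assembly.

I = ½M₁R₁² + ½M₂R₂² = ½(9.50)(0.209)² + ½(5.58)(0.162)² = 0.2807 kg·m².
τ = F r = (17.1)(0.209) = 3.574 N·m.
α = τ/I = 3.574/0.2807 = 12.73 rad/s².

α ≈ 12.7 rad/s²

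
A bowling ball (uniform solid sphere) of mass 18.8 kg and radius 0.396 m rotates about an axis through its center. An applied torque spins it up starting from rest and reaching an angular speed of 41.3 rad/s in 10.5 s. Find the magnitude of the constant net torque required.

I = (2/5)MR² = (2/5)(18.8)(0.396)² = 1.179 kg·m².
α = Δω/Δt = (41.3 − 0)/10.5 = 3.933 rad/s².
τ = Iα = (1.179)(3.933) = 4.638 N·m.

τ ≈ 4.64 N·m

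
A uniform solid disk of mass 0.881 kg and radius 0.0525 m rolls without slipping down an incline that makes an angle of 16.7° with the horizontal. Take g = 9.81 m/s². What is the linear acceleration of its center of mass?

Translation along the incline: Mg sinθ − f = Ma.
Rotation about the center: fR = Iα with I = ½MR². No-slip gives a = αR, so f = (I/R²)a = (1/2)M a.
Substituting: Mg sinθ = (1 + 0.5000)Ma, so a = g sinθ/(1 + 0.5000) = (9.81) sin 16.7° / 1.500 = 1.879 m/s².

a ≈ 1.88 m/s²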